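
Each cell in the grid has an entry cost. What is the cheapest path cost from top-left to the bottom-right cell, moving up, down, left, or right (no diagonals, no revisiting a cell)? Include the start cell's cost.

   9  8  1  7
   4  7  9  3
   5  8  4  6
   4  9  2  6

38

Path (0,0) (1,0) (2,0) (2,1) (2,2) (3,2) (3,3): 9 + 4 + 5 + 8 + 4 + 2 + 6 = 38.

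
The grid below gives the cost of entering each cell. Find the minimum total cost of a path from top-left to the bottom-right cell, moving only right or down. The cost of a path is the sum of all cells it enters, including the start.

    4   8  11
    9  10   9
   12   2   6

30

Best path: r0c0 -> r0c1 -> r1c1 -> r2c1 -> r2c2
Cost: 4 + 8 + 10 + 2 + 6 = 30
For comparison, the top-then-right route costs 38.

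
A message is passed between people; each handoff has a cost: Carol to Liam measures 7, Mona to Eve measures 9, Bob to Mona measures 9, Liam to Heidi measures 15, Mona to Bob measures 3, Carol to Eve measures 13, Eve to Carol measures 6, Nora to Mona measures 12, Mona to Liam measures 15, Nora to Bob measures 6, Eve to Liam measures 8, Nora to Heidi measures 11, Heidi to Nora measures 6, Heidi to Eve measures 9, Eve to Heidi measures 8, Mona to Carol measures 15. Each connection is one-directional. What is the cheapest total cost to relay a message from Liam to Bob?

Paths from Liam to Bob:
Liam → Heidi → Nora → Bob: 15 + 6 + 6 = 27
Liam → Heidi → Nora → Mona → Bob: 15 + 6 + 12 + 3 = 36
Shortest: 27.

27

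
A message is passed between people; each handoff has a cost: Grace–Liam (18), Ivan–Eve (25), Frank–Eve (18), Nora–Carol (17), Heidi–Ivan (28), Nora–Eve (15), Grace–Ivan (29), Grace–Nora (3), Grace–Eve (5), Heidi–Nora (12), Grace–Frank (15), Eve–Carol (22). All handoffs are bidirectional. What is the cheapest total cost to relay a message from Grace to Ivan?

29

A few of the Grace→Ivan routes:
Grace-Nora-Eve-Ivan: 3 + 15 + 25 = 43
Grace-Eve-Ivan: 5 + 25 = 30
Grace-Eve-Nora-Heidi-Ivan: 5 + 15 + 12 + 28 = 60
Grace-Ivan: 29
Grace-Nora-Heidi-Ivan: 3 + 12 + 28 = 43
Grace-Frank-Eve-Ivan: 15 + 18 + 25 = 58
Shortest: 29.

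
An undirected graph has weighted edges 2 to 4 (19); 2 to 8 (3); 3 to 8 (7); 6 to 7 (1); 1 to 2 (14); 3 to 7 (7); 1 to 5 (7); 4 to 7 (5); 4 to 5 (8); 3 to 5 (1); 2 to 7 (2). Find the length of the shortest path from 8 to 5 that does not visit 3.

18

Candidate routes:
8-2-7-4-5: 3 + 2 + 5 + 8 = 18
8-2-4-5: 3 + 19 + 8 = 30
8-2-1-5: 3 + 14 + 7 = 24
Best route has total 18.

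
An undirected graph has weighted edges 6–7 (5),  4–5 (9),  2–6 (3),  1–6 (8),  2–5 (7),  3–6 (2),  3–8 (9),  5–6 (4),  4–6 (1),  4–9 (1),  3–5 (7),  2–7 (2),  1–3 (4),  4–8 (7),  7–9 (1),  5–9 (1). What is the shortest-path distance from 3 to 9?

4

Comparing a few candidate routes:
3 - 6 - 5 - 9: 2 + 4 + 1 = 7
3 - 6 - 4 - 9: 2 + 1 + 1 = 4
3 - 6 - 7 - 9: 2 + 5 + 1 = 8
The minimum is 4.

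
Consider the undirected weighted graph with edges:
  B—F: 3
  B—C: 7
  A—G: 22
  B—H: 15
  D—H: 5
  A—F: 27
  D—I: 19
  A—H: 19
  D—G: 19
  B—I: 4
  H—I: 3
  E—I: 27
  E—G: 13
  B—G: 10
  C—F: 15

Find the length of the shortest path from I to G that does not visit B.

27

Paths from I to G avoiding B:
I-E-G: 27 + 13 = 40
I-D-G: 19 + 19 = 38
I-D-H-A-G: 19 + 5 + 19 + 22 = 65
I-H-A-G: 3 + 19 + 22 = 44
I-H-D-G: 3 + 5 + 19 = 27
The minimum is 27.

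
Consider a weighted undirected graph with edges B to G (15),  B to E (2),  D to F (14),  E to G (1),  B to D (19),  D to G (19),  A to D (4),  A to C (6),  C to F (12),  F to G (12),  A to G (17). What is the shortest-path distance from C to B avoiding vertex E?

29

Some routes from C to B avoiding E:
C -> A -> D -> B: 6 + 4 + 19 = 29
C -> A -> D -> G -> B: 6 + 4 + 19 + 15 = 44
C -> A -> D -> F -> G -> B: 6 + 4 + 14 + 12 + 15 = 51
C -> A -> G -> B: 6 + 17 + 15 = 38
C -> F -> D -> B: 12 + 14 + 19 = 45
C -> F -> G -> B: 12 + 12 + 15 = 39
The minimum is 29.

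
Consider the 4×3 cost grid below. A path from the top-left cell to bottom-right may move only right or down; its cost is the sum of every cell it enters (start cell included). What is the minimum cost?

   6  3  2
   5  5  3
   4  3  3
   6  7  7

Best path: [0,0] -> [0,1] -> [0,2] -> [1,2] -> [2,2] -> [3,2]
Cost: 6 + 3 + 2 + 3 + 3 + 7 = 24

24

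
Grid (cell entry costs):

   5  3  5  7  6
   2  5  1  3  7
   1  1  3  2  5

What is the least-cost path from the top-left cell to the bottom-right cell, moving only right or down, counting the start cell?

19

Take (0,0)→(1,0)→(2,0)→(2,1)→(2,2)→(2,3)→(2,4) for a total of 5 + 2 + 1 + 1 + 3 + 2 + 5 = 19.
For comparison, the top-then-right route costs 38.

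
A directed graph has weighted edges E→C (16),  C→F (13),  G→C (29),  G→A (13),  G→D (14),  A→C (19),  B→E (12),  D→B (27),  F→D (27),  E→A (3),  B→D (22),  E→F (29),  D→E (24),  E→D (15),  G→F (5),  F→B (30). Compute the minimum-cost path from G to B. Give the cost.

35

Some routes from G to B:
G -> D -> B: 14 + 27 = 41
G -> F -> B: 5 + 30 = 35
G -> C -> F -> B: 29 + 13 + 30 = 72
G -> F -> D -> B: 5 + 27 + 27 = 59
G -> A -> C -> F -> B: 13 + 19 + 13 + 30 = 75
Shortest: 35.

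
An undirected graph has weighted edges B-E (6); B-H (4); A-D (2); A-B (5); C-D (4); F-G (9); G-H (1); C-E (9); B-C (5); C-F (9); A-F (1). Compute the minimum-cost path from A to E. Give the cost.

11

Some routes from A to E:
A→F→C→E: 1 + 9 + 9 = 19
A→D→C→E: 2 + 4 + 9 = 15
A→B→E: 5 + 6 = 11
A→D→C→B→E: 2 + 4 + 5 + 6 = 17
Shortest: 11.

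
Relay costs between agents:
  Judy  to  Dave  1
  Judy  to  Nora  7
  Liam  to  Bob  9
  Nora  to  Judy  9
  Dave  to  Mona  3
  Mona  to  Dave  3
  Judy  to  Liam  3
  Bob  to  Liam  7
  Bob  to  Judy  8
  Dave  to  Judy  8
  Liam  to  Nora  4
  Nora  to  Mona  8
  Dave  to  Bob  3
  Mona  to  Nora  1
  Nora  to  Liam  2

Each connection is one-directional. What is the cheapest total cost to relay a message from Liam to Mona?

12

Comparing a few candidate routes:
Liam - Bob - Judy - Dave - Mona: 9 + 8 + 1 + 3 = 21
Liam - Nora - Mona: 4 + 8 = 12
Liam - Nora - Judy - Dave - Mona: 4 + 9 + 1 + 3 = 17
Best route has total 12.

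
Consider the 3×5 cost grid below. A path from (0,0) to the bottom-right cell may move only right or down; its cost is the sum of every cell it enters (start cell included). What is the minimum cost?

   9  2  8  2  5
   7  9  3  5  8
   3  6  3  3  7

Cheapest: (0,0) -> (0,1) -> (0,2) -> (1,2) -> (2,2) -> (2,3) -> (2,4)
  9 + 2 + 8 + 3 + 3 + 3 + 7 = 35
For comparison, the top-then-right route costs 41.

35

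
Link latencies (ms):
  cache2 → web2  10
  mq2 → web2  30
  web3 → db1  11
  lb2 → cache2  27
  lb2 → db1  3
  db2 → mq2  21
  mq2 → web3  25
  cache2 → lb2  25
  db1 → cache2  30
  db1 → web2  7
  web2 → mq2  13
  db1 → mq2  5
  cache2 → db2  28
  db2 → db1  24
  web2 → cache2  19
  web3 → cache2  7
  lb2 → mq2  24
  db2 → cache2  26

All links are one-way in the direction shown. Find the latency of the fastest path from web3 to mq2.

16

Some routes from web3 to mq2:
web3-db1-mq2: 11 + 5 = 16
web3-db1-web2-mq2: 11 + 7 + 13 = 31
web3-cache2-web2-mq2: 7 + 10 + 13 = 30
Best route has total 16 ms.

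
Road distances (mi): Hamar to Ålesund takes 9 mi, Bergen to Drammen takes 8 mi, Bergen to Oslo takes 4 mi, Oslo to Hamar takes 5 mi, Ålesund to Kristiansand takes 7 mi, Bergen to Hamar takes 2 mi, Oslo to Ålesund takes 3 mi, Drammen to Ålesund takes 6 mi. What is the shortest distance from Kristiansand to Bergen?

14

Paths from Kristiansand to Bergen:
Kristiansand-Ålesund-Hamar-Oslo-Bergen: 7 + 9 + 5 + 4 = 25
Kristiansand-Ålesund-Oslo-Hamar-Bergen: 7 + 3 + 5 + 2 = 17
Kristiansand-Ålesund-Oslo-Bergen: 7 + 3 + 4 = 14
Kristiansand-Ålesund-Drammen-Bergen: 7 + 6 + 8 = 21
Kristiansand-Ålesund-Hamar-Bergen: 7 + 9 + 2 = 18
The minimum is 14 mi.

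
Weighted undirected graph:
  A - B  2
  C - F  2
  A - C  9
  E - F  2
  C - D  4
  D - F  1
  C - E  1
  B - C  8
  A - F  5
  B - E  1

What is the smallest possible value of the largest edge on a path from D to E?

2

Some routes from D to E:
D - C - E: max(4, 1) = 4
D - C - F - E: max(4, 2, 2) = 4
D - F - E: max(1, 2) = 2
D - F - C - E: max(1, 2, 1) = 2
Smallest bottleneck: 2.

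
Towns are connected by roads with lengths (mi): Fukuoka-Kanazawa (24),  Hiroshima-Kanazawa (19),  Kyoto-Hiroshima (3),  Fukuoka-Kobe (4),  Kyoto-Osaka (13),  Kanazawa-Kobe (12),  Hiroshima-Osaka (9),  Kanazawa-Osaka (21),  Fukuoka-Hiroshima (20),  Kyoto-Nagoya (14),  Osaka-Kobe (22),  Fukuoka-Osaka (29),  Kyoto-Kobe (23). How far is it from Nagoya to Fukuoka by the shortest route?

37

Comparing a few candidate routes:
Nagoya -> Kyoto -> Hiroshima -> Fukuoka: 14 + 3 + 20 = 37
Nagoya -> Kyoto -> Hiroshima -> Osaka -> Kobe -> Fukuoka: 14 + 3 + 9 + 22 + 4 = 52
Nagoya -> Kyoto -> Kobe -> Fukuoka: 14 + 23 + 4 = 41
Nagoya -> Kyoto -> Hiroshima -> Kanazawa -> Kobe -> Fukuoka: 14 + 3 + 19 + 12 + 4 = 52
Shortest: 37 mi.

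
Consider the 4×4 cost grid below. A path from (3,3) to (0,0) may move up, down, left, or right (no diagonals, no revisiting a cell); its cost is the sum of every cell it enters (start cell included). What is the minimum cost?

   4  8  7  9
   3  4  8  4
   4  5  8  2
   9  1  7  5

Path [3,3] -> [3,2] -> [3,1] -> [2,1] -> [1,1] -> [1,0] -> [0,0]: 5 + 7 + 1 + 5 + 4 + 3 + 4 = 29.

29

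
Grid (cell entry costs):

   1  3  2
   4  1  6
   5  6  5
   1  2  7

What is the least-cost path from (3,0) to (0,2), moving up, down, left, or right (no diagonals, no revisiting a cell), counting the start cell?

Cheapest: r3c0 r3c1 r2c1 r1c1 r0c1 r0c2
  1 + 2 + 6 + 1 + 3 + 2 = 15

15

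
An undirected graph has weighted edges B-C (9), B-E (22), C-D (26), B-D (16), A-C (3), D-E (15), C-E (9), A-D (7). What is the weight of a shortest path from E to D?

Comparing a few candidate routes:
E→D: 15
E→C→A→D: 9 + 3 + 7 = 19
E→C→D: 9 + 26 = 35
E→C→B→D: 9 + 9 + 16 = 34
E→B→D: 22 + 16 = 38
Shortest: 15.

15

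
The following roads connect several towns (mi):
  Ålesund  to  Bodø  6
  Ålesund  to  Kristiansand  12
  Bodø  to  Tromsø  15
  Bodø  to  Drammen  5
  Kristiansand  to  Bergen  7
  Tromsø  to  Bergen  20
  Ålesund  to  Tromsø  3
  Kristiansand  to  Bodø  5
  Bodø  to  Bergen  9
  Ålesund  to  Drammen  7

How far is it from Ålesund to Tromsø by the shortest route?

3

Checking several routes:
Ålesund → Drammen → Bodø → Tromsø: 7 + 5 + 15 = 27
Ålesund → Bodø → Kristiansand → Bergen → Tromsø: 6 + 5 + 7 + 20 = 38
Ålesund → Bodø → Bergen → Tromsø: 6 + 9 + 20 = 35
Ålesund → Bodø → Tromsø: 6 + 15 = 21
Ålesund → Tromsø: 3
Ålesund → Kristiansand → Bodø → Tromsø: 12 + 5 + 15 = 32
The minimum is 3 mi.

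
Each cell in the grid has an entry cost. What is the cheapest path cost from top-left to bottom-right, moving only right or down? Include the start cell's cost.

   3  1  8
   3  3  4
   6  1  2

10

Cheapest: (0,0) → (0,1) → (1,1) → (2,1) → (2,2)
  3 + 1 + 3 + 1 + 2 = 10
For comparison, the top-then-right route costs 18.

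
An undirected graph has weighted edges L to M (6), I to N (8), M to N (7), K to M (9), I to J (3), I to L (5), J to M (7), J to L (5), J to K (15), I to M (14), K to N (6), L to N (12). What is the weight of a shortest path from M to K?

9

Checking several routes:
M → K: 9
M → J → K: 7 + 15 = 22
M → N → K: 7 + 6 = 13
The minimum is 9.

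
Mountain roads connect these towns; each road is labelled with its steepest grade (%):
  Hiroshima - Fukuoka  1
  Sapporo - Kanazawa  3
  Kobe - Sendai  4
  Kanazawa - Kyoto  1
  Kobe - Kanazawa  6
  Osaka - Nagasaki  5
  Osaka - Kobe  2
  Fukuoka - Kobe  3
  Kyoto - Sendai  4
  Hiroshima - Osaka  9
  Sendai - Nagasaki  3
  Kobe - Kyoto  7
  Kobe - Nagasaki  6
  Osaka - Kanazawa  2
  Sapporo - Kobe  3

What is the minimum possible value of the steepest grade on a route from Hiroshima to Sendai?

A few of the Hiroshima→Sendai routes:
Hiroshima→Fukuoka→Kobe→Osaka→Kanazawa→Kyoto→Sendai: max(1, 3, 2, 2, 1, 4) = 4
Hiroshima→Fukuoka→Kobe→Sendai: max(1, 3, 4) = 4
Hiroshima→Fukuoka→Kobe→Sapporo→Kanazawa→Kyoto→Sendai: max(1, 3, 3, 3, 1, 4) = 4
Smallest bottleneck: 4%.

4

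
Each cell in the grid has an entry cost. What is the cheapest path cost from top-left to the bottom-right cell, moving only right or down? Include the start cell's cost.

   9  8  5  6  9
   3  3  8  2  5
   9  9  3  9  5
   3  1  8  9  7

42

One optimal route is (0,0) → (1,0) → (1,1) → (1,2) → (1,3) → (1,4) → (2,4) → (3,4).
Its cost is 9 + 3 + 3 + 8 + 2 + 5 + 5 + 7 = 42.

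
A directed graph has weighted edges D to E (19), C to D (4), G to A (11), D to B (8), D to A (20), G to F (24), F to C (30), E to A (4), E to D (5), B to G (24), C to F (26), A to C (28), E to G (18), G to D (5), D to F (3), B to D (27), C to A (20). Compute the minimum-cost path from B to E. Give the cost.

Paths from B to E:
B -> G -> D -> E: 24 + 5 + 19 = 48
B -> G -> F -> C -> D -> E: 24 + 24 + 30 + 4 + 19 = 101
B -> G -> A -> C -> D -> E: 24 + 11 + 28 + 4 + 19 = 86
B -> D -> E: 27 + 19 = 46
Shortest: 46.

46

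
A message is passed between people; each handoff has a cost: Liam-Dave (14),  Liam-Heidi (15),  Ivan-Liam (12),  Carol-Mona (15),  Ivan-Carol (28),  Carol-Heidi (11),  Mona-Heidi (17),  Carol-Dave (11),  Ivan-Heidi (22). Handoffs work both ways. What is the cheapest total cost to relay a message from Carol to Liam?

25

Some routes from Carol to Liam:
Carol - Heidi - Liam: 11 + 15 = 26
Carol - Heidi - Ivan - Liam: 11 + 22 + 12 = 45
Carol - Ivan - Liam: 28 + 12 = 40
Carol - Dave - Liam: 11 + 14 = 25
Best route has total 25.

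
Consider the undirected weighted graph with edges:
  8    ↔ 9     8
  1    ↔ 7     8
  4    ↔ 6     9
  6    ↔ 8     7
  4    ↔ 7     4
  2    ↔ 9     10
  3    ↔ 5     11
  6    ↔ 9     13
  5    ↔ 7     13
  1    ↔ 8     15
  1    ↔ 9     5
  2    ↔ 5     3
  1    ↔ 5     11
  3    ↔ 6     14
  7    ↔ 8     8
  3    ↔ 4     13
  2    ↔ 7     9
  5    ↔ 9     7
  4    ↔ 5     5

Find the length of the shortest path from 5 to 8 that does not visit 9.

Some routes from 5 to 8 avoiding 9:
5-1-8: 11 + 15 = 26
5-4-6-8: 5 + 9 + 7 = 21
5-2-7-8: 3 + 9 + 8 = 20
5-4-7-8: 5 + 4 + 8 = 17
5-7-8: 13 + 8 = 21
5-1-7-8: 11 + 8 + 8 = 27
Shortest: 17.

17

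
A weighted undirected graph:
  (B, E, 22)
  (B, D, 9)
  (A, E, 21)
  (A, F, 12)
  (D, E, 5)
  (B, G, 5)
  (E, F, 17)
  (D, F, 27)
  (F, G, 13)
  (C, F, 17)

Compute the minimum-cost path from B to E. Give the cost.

Some routes from B to E:
B → E: 22
B → G → F → E: 5 + 13 + 17 = 35
B → D → E: 9 + 5 = 14
The minimum is 14.

14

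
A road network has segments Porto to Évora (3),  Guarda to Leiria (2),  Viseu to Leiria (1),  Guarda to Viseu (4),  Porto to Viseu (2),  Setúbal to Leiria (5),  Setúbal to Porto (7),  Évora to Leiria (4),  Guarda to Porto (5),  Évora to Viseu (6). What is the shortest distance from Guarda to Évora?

Comparing a few candidate routes:
Guarda→Viseu→Porto→Évora: 4 + 2 + 3 = 9
Guarda→Porto→Évora: 5 + 3 = 8
Guarda→Leiria→Évora: 2 + 4 = 6
Guarda→Leiria→Viseu→Porto→Évora: 2 + 1 + 2 + 3 = 8
Guarda→Leiria→Viseu→Évora: 2 + 1 + 6 = 9
Guarda→Viseu→Leiria→Évora: 4 + 1 + 4 = 9
The minimum is 6.

6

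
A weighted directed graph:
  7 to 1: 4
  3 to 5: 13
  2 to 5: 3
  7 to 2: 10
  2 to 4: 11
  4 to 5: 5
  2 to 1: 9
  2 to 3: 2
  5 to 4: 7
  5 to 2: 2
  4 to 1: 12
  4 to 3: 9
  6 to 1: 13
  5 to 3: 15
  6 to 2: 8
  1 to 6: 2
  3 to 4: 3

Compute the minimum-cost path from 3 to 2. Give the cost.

Routes from 3 to 2:
3 -> 4 -> 5 -> 2: 3 + 5 + 2 = 10
3 -> 4 -> 1 -> 6 -> 2: 3 + 12 + 2 + 8 = 25
3 -> 5 -> 4 -> 1 -> 6 -> 2: 13 + 7 + 12 + 2 + 8 = 42
3 -> 5 -> 2: 13 + 2 = 15
Best route has total 10.

10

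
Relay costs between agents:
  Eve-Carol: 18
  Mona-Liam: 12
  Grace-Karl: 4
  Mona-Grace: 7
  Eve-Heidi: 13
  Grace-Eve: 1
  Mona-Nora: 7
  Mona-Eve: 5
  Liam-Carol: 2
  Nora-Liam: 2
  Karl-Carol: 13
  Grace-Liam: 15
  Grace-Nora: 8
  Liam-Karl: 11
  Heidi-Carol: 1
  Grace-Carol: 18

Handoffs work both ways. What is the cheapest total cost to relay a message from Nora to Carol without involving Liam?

23

A few of the Nora→Carol routes:
Nora - Grace - Karl - Carol: 8 + 4 + 13 = 25
Nora - Grace - Carol: 8 + 18 = 26
Nora - Grace - Eve - Heidi - Carol: 8 + 1 + 13 + 1 = 23
Shortest: 23.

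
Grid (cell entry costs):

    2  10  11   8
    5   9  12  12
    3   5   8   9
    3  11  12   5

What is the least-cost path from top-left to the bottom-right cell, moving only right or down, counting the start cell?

37

Best path: (0,0) -> (1,0) -> (2,0) -> (2,1) -> (2,2) -> (2,3) -> (3,3)
Cost: 2 + 5 + 3 + 5 + 8 + 9 + 5 = 37
For comparison, the top-then-right route costs 57.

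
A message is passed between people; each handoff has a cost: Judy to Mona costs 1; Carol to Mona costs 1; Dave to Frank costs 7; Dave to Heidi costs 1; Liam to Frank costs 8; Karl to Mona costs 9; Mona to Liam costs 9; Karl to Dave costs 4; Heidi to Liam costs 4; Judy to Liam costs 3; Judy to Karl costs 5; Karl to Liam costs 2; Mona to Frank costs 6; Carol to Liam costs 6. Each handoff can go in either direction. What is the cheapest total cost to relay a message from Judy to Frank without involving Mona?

11

Comparing a few candidate routes:
Judy → Karl → Dave → Frank: 5 + 4 + 7 = 16
Judy → Liam → Heidi → Dave → Frank: 3 + 4 + 1 + 7 = 15
Judy → Karl → Liam → Frank: 5 + 2 + 8 = 15
Judy → Liam → Frank: 3 + 8 = 11
Shortest: 11.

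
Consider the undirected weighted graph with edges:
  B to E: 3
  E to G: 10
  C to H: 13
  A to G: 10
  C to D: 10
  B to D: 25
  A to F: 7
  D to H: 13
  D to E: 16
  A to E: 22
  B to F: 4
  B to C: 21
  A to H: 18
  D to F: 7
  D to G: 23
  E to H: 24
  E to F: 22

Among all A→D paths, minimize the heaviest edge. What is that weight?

Comparing a few candidate routes:
A-H-D: max(18, 13) = 18
A-G-E-B-F-D: max(10, 10, 3, 4, 7) = 10
A-F-B-E-D: max(7, 4, 3, 16) = 16
A-F-D: max(7, 7) = 7
A-G-E-D: max(10, 10, 16) = 16
A-H-C-D: max(18, 13, 10) = 18
Smallest bottleneck: 7.

7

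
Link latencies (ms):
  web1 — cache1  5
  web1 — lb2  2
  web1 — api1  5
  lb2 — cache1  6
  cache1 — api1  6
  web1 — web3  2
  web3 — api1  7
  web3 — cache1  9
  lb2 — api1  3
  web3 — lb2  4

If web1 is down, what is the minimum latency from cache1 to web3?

9

Checking several routes:
cache1→web3: 9
cache1→lb2→web3: 6 + 4 = 10
cache1→api1→web3: 6 + 7 = 13
The minimum is 9 ms.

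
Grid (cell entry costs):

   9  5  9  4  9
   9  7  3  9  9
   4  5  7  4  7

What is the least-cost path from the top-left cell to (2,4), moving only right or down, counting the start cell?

Path r0c0 → r0c1 → r1c1 → r1c2 → r2c2 → r2c3 → r2c4: 9 + 5 + 7 + 3 + 7 + 4 + 7 = 42.
(Top row then right column would cost 52.)

42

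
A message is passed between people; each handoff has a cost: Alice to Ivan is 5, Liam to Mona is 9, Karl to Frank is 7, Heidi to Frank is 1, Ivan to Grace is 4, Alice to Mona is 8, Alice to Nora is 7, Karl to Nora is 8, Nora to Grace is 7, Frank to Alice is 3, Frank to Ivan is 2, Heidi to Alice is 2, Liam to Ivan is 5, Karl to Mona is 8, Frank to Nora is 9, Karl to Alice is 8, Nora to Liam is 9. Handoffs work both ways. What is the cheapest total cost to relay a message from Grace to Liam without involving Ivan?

16

Comparing a few candidate routes:
Grace → Nora → Frank → Alice → Mona → Liam: 7 + 9 + 3 + 8 + 9 = 36
Grace → Nora → Karl → Mona → Liam: 7 + 8 + 8 + 9 = 32
Grace → Nora → Alice → Mona → Liam: 7 + 7 + 8 + 9 = 31
Grace → Nora → Liam: 7 + 9 = 16
Grace → Nora → Frank → Heidi → Alice → Mona → Liam: 7 + 9 + 1 + 2 + 8 + 9 = 36
Best route has total 16.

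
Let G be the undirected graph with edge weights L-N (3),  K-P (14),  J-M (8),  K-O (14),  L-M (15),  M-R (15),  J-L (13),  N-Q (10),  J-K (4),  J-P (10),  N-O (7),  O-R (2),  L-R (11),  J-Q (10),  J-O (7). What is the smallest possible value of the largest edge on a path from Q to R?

A few of the Q→R routes:
Q -> N -> L -> R: max(10, 3, 11) = 11
Q -> N -> O -> J -> L -> R: max(10, 7, 7, 13, 11) = 13
Q -> J -> O -> N -> L -> R: max(10, 7, 7, 3, 11) = 11
Q -> N -> O -> R: max(10, 7, 2) = 10
Q -> J -> O -> R: max(10, 7, 2) = 10
The minimum achievable maximum is 10.

10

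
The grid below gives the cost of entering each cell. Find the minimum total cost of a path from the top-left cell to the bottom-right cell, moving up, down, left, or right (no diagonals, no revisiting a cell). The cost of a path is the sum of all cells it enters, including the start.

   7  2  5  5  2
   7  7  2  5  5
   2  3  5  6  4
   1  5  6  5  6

36

One optimal route is [0,0] [0,1] [0,2] [0,3] [0,4] [1,4] [2,4] [3,4].
Its cost is 7 + 2 + 5 + 5 + 2 + 5 + 4 + 6 = 36.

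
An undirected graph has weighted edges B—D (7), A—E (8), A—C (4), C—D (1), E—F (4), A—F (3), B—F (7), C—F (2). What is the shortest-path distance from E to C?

6

A few of the E→C routes:
E→F→A→C: 4 + 3 + 4 = 11
E→F→C: 4 + 2 = 6
E→A→F→C: 8 + 3 + 2 = 13
E→A→C: 8 + 4 = 12
The minimum is 6.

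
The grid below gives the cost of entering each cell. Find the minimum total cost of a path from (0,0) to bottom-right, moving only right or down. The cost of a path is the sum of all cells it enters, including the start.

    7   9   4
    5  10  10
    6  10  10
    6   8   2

34

Take r0c0→r1c0→r2c0→r3c0→r3c1→r3c2 for a total of 7 + 5 + 6 + 6 + 8 + 2 = 34.
(Top row then right column would cost 42.)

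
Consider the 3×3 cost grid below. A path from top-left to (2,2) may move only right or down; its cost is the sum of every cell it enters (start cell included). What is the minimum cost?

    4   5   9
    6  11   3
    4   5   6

Best path: (0,0)→(1,0)→(2,0)→(2,1)→(2,2)
Cost: 4 + 6 + 4 + 5 + 6 = 25
(Top row then right column would cost 27.)

25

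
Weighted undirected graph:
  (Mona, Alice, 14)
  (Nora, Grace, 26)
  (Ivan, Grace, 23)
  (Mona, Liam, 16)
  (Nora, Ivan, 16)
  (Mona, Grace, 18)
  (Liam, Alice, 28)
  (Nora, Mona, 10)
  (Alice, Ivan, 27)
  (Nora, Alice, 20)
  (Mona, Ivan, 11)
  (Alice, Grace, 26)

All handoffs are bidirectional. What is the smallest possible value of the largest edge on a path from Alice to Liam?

16

Some routes from Alice to Liam:
Alice -> Grace -> Ivan -> Nora -> Mona -> Liam: max(26, 23, 16, 10, 16) = 26
Alice -> Mona -> Liam: max(14, 16) = 16
Alice -> Nora -> Mona -> Liam: max(20, 10, 16) = 20
Alice -> Grace -> Ivan -> Mona -> Liam: max(26, 23, 11, 16) = 26
Alice -> Nora -> Ivan -> Grace -> Mona -> Liam: max(20, 16, 23, 18, 16) = 23
Alice -> Nora -> Ivan -> Mona -> Liam: max(20, 16, 11, 16) = 20
Smallest bottleneck: 16.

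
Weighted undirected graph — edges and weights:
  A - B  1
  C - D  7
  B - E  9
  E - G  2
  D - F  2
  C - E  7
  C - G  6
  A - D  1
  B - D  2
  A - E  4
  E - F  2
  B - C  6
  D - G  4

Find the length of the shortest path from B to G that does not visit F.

Comparing a few candidate routes:
B→A→E→G: 1 + 4 + 2 = 7
B→D→A→E→G: 2 + 1 + 4 + 2 = 9
B→A→D→G: 1 + 1 + 4 = 6
B→D→G: 2 + 4 = 6
Best route has total 6.

6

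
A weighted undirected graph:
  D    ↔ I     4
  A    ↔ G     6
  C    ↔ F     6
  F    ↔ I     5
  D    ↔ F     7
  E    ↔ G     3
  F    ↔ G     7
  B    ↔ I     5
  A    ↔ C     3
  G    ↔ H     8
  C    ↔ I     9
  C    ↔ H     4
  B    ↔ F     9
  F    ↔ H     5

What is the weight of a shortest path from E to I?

15

Some routes from E to I:
E -> G -> A -> C -> F -> I: 3 + 6 + 3 + 6 + 5 = 23
E -> G -> A -> C -> I: 3 + 6 + 3 + 9 = 21
E -> G -> H -> F -> I: 3 + 8 + 5 + 5 = 21
E -> G -> F -> I: 3 + 7 + 5 = 15
E -> G -> F -> D -> I: 3 + 7 + 7 + 4 = 21
Shortest: 15.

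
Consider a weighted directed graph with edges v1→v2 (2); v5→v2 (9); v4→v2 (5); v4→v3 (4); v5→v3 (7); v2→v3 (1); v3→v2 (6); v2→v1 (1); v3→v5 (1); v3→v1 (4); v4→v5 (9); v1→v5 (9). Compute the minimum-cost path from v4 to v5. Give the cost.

A few of the v4→v5 routes:
v4 → v3 → v5: 4 + 1 = 5
v4 → v5: 9
v4 → v2 → v3 → v5: 5 + 1 + 1 = 7
The minimum is 5.

5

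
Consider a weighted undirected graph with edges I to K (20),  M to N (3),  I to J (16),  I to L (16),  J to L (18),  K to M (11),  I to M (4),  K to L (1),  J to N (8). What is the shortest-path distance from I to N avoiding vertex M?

24

Paths from I to N avoiding M:
I→J→N: 16 + 8 = 24
I→K→L→J→N: 20 + 1 + 18 + 8 = 47
I→L→J→N: 16 + 18 + 8 = 42
Shortest: 24.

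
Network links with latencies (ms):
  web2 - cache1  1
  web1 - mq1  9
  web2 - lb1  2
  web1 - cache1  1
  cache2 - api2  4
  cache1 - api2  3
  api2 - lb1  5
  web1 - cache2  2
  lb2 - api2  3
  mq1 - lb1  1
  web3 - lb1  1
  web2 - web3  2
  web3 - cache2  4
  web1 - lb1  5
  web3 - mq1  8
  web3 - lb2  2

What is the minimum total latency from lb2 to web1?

6

Checking several routes:
lb2-web3-lb1-web2-cache1-web1: 2 + 1 + 2 + 1 + 1 = 7
lb2-web3-web2-cache1-web1: 2 + 2 + 1 + 1 = 6
lb2-api2-cache1-web1: 3 + 3 + 1 = 7
Shortest: 6 ms.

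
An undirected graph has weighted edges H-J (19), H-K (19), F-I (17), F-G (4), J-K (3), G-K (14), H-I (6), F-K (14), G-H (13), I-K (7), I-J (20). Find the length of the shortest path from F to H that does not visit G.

Comparing a few candidate routes:
F -> K -> H: 14 + 19 = 33
F -> K -> J -> H: 14 + 3 + 19 = 36
F -> K -> I -> H: 14 + 7 + 6 = 27
F -> K -> J -> I -> H: 14 + 3 + 20 + 6 = 43
F -> I -> K -> H: 17 + 7 + 19 = 43
F -> I -> H: 17 + 6 = 23
The minimum is 23.

23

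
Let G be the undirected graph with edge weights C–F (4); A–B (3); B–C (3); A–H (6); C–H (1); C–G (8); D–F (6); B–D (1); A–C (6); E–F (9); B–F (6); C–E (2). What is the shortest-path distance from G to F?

Checking several routes:
G-C-B-F: 8 + 3 + 6 = 17
G-C-A-B-F: 8 + 6 + 3 + 6 = 23
G-C-F: 8 + 4 = 12
G-C-B-D-F: 8 + 3 + 1 + 6 = 18
G-C-E-F: 8 + 2 + 9 = 19
The minimum is 12.

12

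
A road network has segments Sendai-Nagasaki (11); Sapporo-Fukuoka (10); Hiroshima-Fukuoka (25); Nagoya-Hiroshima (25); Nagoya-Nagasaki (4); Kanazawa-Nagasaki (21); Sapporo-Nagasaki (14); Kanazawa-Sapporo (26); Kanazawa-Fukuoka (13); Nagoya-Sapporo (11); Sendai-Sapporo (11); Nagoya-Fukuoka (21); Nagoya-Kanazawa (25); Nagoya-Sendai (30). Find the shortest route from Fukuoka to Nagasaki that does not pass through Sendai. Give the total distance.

24

Some routes from Fukuoka to Nagasaki avoiding Sendai:
Fukuoka -> Kanazawa -> Nagoya -> Nagasaki: 13 + 25 + 4 = 42
Fukuoka -> Sapporo -> Nagasaki: 10 + 14 = 24
Fukuoka -> Kanazawa -> Nagasaki: 13 + 21 = 34
Fukuoka -> Sapporo -> Nagoya -> Nagasaki: 10 + 11 + 4 = 25
Fukuoka -> Nagoya -> Nagasaki: 21 + 4 = 25
The minimum is 24.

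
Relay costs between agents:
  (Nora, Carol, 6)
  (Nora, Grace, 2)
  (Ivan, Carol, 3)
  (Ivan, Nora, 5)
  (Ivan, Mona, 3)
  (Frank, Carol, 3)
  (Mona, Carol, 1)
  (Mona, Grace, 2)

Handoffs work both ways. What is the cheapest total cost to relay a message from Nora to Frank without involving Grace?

Routes from Nora to Frank avoiding Grace:
Nora → Ivan → Mona → Carol → Frank: 5 + 3 + 1 + 3 = 12
Nora → Carol → Frank: 6 + 3 = 9
Nora → Ivan → Carol → Frank: 5 + 3 + 3 = 11
Shortest: 9.

9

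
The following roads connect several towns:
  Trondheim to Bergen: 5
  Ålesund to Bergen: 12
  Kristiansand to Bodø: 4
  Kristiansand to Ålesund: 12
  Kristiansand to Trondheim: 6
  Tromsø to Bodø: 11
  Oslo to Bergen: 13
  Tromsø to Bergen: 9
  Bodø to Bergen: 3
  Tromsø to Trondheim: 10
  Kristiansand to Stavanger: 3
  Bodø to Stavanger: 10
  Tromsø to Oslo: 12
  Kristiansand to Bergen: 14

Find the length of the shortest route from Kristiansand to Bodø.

Some routes from Kristiansand to Bodø:
Kristiansand→Bergen→Bodø: 14 + 3 = 17
Kristiansand→Stavanger→Bodø: 3 + 10 = 13
Kristiansand→Bodø: 4
Kristiansand→Trondheim→Tromsø→Bodø: 6 + 10 + 11 = 27
Kristiansand→Trondheim→Bergen→Bodø: 6 + 5 + 3 = 14
The minimum is 4.

4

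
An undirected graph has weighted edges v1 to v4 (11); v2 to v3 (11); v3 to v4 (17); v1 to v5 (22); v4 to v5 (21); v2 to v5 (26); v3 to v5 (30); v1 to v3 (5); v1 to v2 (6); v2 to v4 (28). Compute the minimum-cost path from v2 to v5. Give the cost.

26

Comparing a few candidate routes:
v2 - v1 - v4 - v5: 6 + 11 + 21 = 38
v2 - v3 - v1 - v5: 11 + 5 + 22 = 38
v2 - v5: 26
v2 - v1 - v5: 6 + 22 = 28
Shortest: 26.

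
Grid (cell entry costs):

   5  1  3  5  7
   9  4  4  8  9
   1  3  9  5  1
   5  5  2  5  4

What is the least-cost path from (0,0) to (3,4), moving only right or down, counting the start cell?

Cheapest: r0c0 -> r0c1 -> r1c1 -> r2c1 -> r3c1 -> r3c2 -> r3c3 -> r3c4
  5 + 1 + 4 + 3 + 5 + 2 + 5 + 4 = 29

29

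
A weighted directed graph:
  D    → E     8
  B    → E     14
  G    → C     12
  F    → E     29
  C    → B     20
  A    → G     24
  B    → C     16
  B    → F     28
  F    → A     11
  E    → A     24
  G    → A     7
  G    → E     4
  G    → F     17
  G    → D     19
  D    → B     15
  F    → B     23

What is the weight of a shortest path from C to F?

48

Paths from C to F:
C -> B -> F: 20 + 28 = 48
C -> B -> E -> A -> G -> F: 20 + 14 + 24 + 24 + 17 = 99
The minimum is 48.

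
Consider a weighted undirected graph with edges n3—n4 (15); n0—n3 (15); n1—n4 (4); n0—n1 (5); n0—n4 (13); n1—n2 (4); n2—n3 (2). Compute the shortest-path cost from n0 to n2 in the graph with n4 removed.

9

Paths from n0 to n2 avoiding n4:
n0-n1-n2: 5 + 4 = 9
n0-n3-n2: 15 + 2 = 17
The minimum is 9.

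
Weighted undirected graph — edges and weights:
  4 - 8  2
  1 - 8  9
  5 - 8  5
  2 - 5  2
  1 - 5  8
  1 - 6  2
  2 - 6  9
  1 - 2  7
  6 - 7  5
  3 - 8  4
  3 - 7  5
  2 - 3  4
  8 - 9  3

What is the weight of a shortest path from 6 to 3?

Checking several routes:
6 - 1 - 2 - 3: 2 + 7 + 4 = 13
6 - 7 - 3: 5 + 5 = 10
6 - 1 - 8 - 3: 2 + 9 + 4 = 15
6 - 2 - 3: 9 + 4 = 13
Best route has total 10.

10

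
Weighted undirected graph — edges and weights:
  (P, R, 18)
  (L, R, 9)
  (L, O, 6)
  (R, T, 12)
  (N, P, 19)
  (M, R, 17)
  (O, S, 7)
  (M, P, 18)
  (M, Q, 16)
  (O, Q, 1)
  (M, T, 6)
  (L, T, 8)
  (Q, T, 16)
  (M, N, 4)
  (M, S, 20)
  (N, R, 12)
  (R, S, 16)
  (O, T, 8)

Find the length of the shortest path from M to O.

A few of the M→O routes:
M -> T -> O: 6 + 8 = 14
M -> T -> Q -> O: 6 + 16 + 1 = 23
M -> Q -> O: 16 + 1 = 17
M -> T -> L -> O: 6 + 8 + 6 = 20
M -> S -> O: 20 + 7 = 27
Shortest: 14.

14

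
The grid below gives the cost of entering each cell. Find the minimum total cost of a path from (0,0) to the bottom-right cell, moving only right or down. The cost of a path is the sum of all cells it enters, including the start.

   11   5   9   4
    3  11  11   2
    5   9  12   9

One optimal route is (0,0)→(0,1)→(0,2)→(0,3)→(1,3)→(2,3).
Its cost is 11 + 5 + 9 + 4 + 2 + 9 = 40.

40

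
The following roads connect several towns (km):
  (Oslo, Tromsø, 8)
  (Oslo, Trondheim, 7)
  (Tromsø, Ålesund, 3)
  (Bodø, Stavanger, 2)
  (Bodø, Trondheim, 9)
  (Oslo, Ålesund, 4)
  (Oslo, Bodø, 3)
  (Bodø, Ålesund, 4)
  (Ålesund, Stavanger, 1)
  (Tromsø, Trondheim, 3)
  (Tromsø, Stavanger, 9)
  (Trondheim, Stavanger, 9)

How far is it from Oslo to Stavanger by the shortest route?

5

Comparing a few candidate routes:
Oslo → Ålesund → Bodø → Stavanger: 4 + 4 + 2 = 10
Oslo → Tromsø → Ålesund → Stavanger: 8 + 3 + 1 = 12
Oslo → Bodø → Stavanger: 3 + 2 = 5
Oslo → Bodø → Ålesund → Stavanger: 3 + 4 + 1 = 8
Oslo → Ålesund → Stavanger: 4 + 1 = 5
Shortest: 5 km.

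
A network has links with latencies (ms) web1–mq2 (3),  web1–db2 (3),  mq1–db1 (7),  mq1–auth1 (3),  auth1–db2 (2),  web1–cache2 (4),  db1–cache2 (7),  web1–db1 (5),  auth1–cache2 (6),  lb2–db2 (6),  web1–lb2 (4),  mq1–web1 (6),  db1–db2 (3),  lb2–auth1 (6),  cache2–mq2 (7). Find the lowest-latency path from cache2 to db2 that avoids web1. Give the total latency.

Comparing a few candidate routes:
cache2 → db1 → db2: 7 + 3 = 10
cache2 → auth1 → lb2 → db2: 6 + 6 + 6 = 18
cache2 → auth1 → db2: 6 + 2 = 8
Shortest: 8 ms.

8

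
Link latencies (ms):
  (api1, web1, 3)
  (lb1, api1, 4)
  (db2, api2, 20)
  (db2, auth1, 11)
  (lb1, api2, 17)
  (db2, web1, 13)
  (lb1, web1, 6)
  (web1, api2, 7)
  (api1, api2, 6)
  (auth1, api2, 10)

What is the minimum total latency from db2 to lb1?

19

A few of the db2→lb1 routes:
db2-auth1-api2-api1-lb1: 11 + 10 + 6 + 4 = 31
db2-api2-api1-lb1: 20 + 6 + 4 = 30
db2-web1-api1-lb1: 13 + 3 + 4 = 20
db2-api2-web1-lb1: 20 + 7 + 6 = 33
db2-web1-lb1: 13 + 6 = 19
db2-web1-api2-api1-lb1: 13 + 7 + 6 + 4 = 30
Best route has total 19 ms.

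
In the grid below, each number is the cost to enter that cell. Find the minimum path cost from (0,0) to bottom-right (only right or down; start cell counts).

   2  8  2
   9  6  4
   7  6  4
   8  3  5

25

Cheapest: [0,0] [0,1] [0,2] [1,2] [2,2] [3,2]
  2 + 8 + 2 + 4 + 4 + 5 = 25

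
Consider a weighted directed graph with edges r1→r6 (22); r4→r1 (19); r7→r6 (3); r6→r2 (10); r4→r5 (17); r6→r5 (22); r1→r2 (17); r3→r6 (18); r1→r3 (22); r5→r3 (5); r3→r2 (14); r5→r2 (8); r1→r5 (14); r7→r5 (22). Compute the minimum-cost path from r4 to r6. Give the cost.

Routes from r4 to r6:
r4 → r5 → r3 → r6: 17 + 5 + 18 = 40
r4 → r1 → r6: 19 + 22 = 41
r4 → r1 → r5 → r3 → r6: 19 + 14 + 5 + 18 = 56
r4 → r1 → r3 → r6: 19 + 22 + 18 = 59
Best route has total 40.

40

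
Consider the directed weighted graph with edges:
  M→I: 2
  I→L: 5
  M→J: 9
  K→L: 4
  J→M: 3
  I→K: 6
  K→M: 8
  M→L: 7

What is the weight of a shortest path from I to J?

23

Routes from I to J:
I - K - M - J: 6 + 8 + 9 = 23
The minimum is 23.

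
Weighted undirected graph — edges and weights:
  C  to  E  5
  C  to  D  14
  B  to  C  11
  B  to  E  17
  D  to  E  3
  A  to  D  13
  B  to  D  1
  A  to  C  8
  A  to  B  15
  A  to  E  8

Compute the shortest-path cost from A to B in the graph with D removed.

15

Paths from A to B avoiding D:
A→E→B: 8 + 17 = 25
A→E→C→B: 8 + 5 + 11 = 24
A→B: 15
A→C→E→B: 8 + 5 + 17 = 30
A→C→B: 8 + 11 = 19
The minimum is 15.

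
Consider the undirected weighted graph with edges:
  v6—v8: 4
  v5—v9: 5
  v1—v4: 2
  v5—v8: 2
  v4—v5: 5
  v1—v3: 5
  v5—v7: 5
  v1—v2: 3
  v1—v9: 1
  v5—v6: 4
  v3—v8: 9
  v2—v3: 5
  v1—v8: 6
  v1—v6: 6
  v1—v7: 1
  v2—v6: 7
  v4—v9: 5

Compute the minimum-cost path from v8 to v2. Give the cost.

9

Checking several routes:
v8-v6-v2: 4 + 7 = 11
v8-v5-v9-v1-v2: 2 + 5 + 1 + 3 = 11
v8-v1-v2: 6 + 3 = 9
v8-v5-v7-v1-v2: 2 + 5 + 1 + 3 = 11
Shortest: 9.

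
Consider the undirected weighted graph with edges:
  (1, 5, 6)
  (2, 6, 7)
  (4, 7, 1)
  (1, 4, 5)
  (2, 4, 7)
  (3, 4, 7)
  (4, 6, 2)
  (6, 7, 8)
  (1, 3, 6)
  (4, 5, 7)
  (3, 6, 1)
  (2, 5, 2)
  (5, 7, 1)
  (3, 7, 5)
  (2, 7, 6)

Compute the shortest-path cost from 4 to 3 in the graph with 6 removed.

6

Checking several routes:
4-1-3: 5 + 6 = 11
4-7-3: 1 + 5 = 6
4-5-7-3: 7 + 1 + 5 = 13
4-3: 7
Shortest: 6.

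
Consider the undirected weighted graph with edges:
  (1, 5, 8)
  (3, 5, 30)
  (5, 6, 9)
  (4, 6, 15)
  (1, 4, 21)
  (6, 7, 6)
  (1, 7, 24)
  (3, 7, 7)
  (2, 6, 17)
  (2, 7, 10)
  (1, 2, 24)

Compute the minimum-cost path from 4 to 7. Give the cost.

21

Comparing a few candidate routes:
4-1-7: 21 + 24 = 45
4-1-5-6-7: 21 + 8 + 9 + 6 = 44
4-1-2-7: 21 + 24 + 10 = 55
4-6-7: 15 + 6 = 21
4-6-2-7: 15 + 17 + 10 = 42
Shortest: 21.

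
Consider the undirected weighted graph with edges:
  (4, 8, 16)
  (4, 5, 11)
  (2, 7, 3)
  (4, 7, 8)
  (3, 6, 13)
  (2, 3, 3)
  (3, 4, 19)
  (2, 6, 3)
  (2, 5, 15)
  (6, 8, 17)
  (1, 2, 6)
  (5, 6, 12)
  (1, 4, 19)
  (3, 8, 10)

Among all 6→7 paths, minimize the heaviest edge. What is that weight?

3

A few of the 6→7 routes:
6 -> 3 -> 2 -> 7: max(13, 3, 3) = 13
6 -> 2 -> 7: max(3, 3) = 3
6 -> 5 -> 4 -> 7: max(12, 11, 8) = 12
6 -> 3 -> 2 -> 5 -> 4 -> 7: max(13, 3, 15, 11, 8) = 15
6 -> 5 -> 2 -> 7: max(12, 15, 3) = 15
Best route has worst link 3.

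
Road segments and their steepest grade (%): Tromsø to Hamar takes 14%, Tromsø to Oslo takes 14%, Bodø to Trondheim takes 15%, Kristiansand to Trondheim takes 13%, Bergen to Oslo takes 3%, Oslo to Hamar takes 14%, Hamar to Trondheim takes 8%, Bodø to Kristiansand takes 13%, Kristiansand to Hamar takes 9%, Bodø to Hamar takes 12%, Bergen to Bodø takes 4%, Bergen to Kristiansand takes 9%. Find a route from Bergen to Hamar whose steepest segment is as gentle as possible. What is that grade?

Comparing a few candidate routes:
Bergen→Kristiansand→Hamar: max(9, 9) = 9
Bergen→Bodø→Kristiansand→Trondheim→Hamar: max(4, 13, 13, 8) = 13
Bergen→Bodø→Hamar: max(4, 12) = 12
The minimum achievable maximum is 9%.

9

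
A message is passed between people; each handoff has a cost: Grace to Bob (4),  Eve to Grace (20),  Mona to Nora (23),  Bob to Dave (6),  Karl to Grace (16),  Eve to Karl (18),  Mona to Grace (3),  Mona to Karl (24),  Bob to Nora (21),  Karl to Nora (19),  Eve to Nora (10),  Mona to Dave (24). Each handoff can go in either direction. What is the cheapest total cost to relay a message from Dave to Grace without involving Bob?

27

A few of the Dave→Grace routes:
Dave-Mona-Nora-Karl-Grace: 24 + 23 + 19 + 16 = 82
Dave-Mona-Grace: 24 + 3 = 27
Dave-Mona-Nora-Eve-Grace: 24 + 23 + 10 + 20 = 77
Dave-Mona-Karl-Grace: 24 + 24 + 16 = 64
The minimum is 27.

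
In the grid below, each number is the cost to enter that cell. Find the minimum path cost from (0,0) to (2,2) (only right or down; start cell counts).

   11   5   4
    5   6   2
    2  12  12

34

Take [0,0]→[0,1]→[0,2]→[1,2]→[2,2] for a total of 11 + 5 + 4 + 2 + 12 = 34.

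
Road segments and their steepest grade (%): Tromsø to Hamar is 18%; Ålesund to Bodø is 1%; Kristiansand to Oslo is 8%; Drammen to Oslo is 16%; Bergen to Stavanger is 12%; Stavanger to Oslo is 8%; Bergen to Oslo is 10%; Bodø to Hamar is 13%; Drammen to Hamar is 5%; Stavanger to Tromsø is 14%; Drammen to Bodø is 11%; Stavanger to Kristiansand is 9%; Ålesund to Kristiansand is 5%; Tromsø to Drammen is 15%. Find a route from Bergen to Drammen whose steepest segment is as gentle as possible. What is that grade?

11

Checking several routes:
Bergen→Stavanger→Oslo→Kristiansand→Ålesund→Bodø→Drammen: max(12, 8, 8, 5, 1, 11) = 12
Bergen→Oslo→Stavanger→Kristiansand→Ålesund→Bodø→Drammen: max(10, 8, 9, 5, 1, 11) = 11
Bergen→Oslo→Kristiansand→Ålesund→Bodø→Drammen: max(10, 8, 5, 1, 11) = 11
Bergen→Stavanger→Oslo→Kristiansand→Ålesund→Bodø→Hamar→Drammen: max(12, 8, 8, 5, 1, 13, 5) = 13
Bergen→Stavanger→Kristiansand→Ålesund→Bodø→Hamar→Drammen: max(12, 9, 5, 1, 13, 5) = 13
Bergen→Stavanger→Kristiansand→Ålesund→Bodø→Drammen: max(12, 9, 5, 1, 11) = 12
Smallest bottleneck: 11%.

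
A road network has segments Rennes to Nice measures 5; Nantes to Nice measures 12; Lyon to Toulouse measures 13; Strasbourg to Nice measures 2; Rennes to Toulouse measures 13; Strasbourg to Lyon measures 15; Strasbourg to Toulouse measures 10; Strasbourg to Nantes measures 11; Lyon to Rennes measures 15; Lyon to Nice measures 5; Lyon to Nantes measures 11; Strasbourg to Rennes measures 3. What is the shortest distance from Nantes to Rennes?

Checking several routes:
Nantes→Nice→Rennes: 12 + 5 = 17
Nantes→Strasbourg→Rennes: 11 + 3 = 14
Nantes→Nice→Strasbourg→Rennes: 12 + 2 + 3 = 17
Nantes→Lyon→Nice→Strasbourg→Rennes: 11 + 5 + 2 + 3 = 21
Nantes→Strasbourg→Nice→Rennes: 11 + 2 + 5 = 18
The minimum is 14.

14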